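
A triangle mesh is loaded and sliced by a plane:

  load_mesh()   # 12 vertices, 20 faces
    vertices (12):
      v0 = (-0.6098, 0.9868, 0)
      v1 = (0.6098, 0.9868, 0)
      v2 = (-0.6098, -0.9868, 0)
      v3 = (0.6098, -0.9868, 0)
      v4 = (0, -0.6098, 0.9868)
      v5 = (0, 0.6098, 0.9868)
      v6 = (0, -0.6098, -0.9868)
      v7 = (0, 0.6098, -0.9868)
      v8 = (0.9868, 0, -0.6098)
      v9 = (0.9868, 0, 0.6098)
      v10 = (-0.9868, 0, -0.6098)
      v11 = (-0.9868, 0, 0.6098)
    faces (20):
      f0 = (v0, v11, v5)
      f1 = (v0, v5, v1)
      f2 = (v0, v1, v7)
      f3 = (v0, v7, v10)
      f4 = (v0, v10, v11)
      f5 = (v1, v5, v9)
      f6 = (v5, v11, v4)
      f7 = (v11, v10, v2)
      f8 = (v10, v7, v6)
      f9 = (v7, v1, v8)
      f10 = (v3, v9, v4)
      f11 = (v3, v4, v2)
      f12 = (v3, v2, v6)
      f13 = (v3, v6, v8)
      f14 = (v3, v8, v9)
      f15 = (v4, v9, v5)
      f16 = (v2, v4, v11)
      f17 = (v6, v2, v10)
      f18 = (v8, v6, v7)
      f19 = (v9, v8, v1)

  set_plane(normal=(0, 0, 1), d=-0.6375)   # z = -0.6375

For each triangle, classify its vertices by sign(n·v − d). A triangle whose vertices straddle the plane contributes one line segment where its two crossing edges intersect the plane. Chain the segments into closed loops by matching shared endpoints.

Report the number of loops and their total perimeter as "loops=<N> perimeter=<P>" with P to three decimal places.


loops=1 perimeter=4.994

Straddling triangles (8 of 20):
  (v0,v1,v7) [++-] → (0.215852, 0.743248, -0.6375)–(-0.215852, 0.743248, -0.6375)  len=0.4317
  (v0,v7,v10) [+-+] → (-0.215852, 0.743248, -0.6375)–(-0.914295, 0.0448049, -0.6375)  len=0.9877
  (v10,v7,v6) [+--] → (-0.914295, 0.0448049, -0.6375)–(-0.914295, -0.0448049, -0.6375)  len=0.0896
  (v7,v1,v8) [-++] → (0.215852, 0.743248, -0.6375)–(0.914295, 0.0448049, -0.6375)  len=0.9877
  (v3,v2,v6) [++-] → (-0.215852, -0.743248, -0.6375)–(0.215852, -0.743248, -0.6375)  len=0.4317
  (v3,v6,v8) [+-+] → (0.215852, -0.743248, -0.6375)–(0.914295, -0.0448049, -0.6375)  len=0.9877
  (v6,v2,v10) [-++] → (-0.215852, -0.743248, -0.6375)–(-0.914295, -0.0448049, -0.6375)  len=0.9877
  (v8,v6,v7) [+--] → (0.914295, -0.0448049, -0.6375)–(0.914295, 0.0448049, -0.6375)  len=0.0896

Chained into 1 loop(s):
  loop 1: 8 segments, perimeter = 4.9936
Total perimeter = 4.994


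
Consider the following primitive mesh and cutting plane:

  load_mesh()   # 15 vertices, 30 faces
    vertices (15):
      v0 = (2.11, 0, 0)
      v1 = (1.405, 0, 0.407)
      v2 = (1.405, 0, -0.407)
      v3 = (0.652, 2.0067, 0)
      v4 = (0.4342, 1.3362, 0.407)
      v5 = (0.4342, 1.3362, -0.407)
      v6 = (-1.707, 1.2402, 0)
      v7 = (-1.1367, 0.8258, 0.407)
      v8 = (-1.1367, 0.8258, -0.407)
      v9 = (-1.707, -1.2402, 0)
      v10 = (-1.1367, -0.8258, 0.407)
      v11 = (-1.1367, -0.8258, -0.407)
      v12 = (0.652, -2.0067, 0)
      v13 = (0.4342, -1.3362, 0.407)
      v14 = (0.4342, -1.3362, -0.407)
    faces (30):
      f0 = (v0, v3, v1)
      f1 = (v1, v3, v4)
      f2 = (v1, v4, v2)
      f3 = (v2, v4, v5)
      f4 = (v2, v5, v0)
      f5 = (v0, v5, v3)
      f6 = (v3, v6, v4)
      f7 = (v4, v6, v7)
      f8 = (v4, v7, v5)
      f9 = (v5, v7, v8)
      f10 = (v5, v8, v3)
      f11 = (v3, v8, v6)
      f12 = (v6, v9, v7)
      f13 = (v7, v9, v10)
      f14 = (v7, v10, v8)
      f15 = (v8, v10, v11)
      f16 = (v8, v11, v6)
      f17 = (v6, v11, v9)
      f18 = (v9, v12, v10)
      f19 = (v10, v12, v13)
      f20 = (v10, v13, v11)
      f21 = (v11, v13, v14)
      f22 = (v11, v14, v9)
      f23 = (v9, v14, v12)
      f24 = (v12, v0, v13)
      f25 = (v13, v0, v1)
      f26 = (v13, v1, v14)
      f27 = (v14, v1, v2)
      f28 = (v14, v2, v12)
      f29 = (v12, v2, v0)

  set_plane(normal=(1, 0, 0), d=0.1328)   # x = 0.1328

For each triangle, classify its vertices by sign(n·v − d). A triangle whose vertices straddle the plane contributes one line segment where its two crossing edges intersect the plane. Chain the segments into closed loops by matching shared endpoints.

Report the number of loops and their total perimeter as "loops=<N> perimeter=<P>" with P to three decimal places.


loops=2 perimeter=4.527

Straddling triangles (12 of 30):
  (v3,v6,v4) [+-+] → (0.1328, 1.838, 0)–(0.1328, 1.32269, 0.34971)  len=0.6228
  (v4,v6,v7) [+--] → (0.1328, 1.32269, 0.34971)–(0.1328, 1.23827, 0.407)  len=0.1020
  (v4,v7,v5) [+-+] → (0.1328, 1.23827, 0.407)–(0.1328, 1.23827, -0.250822)  len=0.6578
  (v5,v7,v8) [+--] → (0.1328, 1.23827, -0.250822)–(0.1328, 1.23827, -0.407)  len=0.1562
  (v5,v8,v3) [+-+] → (0.1328, 1.23827, -0.407)–(0.1328, 1.66392, -0.118139)  len=0.5144
  (v3,v8,v6) [+--] → (0.1328, 1.66392, -0.118139)–(0.1328, 1.838, 0)  len=0.2104
  (v9,v12,v10) [-+-] → (0.1328, -1.838, 0)–(0.1328, -1.66392, 0.118139)  len=0.2104
  (v10,v12,v13) [-++] → (0.1328, -1.66392, 0.118139)–(0.1328, -1.23827, 0.407)  len=0.5144
  (v10,v13,v11) [-+-] → (0.1328, -1.23827, 0.407)–(0.1328, -1.23827, 0.250822)  len=0.1562
  (v11,v13,v14) [-++] → (0.1328, -1.23827, 0.250822)–(0.1328, -1.23827, -0.407)  len=0.6578
  (v11,v14,v9) [-+-] → (0.1328, -1.23827, -0.407)–(0.1328, -1.32269, -0.34971)  len=0.1020
  (v9,v14,v12) [-++] → (0.1328, -1.32269, -0.34971)–(0.1328, -1.838, 0)  len=0.6228

Chained into 2 loop(s):
  loop 1: 6 segments, perimeter = 2.2636
  loop 2: 6 segments, perimeter = 2.2636
Total perimeter = 4.527


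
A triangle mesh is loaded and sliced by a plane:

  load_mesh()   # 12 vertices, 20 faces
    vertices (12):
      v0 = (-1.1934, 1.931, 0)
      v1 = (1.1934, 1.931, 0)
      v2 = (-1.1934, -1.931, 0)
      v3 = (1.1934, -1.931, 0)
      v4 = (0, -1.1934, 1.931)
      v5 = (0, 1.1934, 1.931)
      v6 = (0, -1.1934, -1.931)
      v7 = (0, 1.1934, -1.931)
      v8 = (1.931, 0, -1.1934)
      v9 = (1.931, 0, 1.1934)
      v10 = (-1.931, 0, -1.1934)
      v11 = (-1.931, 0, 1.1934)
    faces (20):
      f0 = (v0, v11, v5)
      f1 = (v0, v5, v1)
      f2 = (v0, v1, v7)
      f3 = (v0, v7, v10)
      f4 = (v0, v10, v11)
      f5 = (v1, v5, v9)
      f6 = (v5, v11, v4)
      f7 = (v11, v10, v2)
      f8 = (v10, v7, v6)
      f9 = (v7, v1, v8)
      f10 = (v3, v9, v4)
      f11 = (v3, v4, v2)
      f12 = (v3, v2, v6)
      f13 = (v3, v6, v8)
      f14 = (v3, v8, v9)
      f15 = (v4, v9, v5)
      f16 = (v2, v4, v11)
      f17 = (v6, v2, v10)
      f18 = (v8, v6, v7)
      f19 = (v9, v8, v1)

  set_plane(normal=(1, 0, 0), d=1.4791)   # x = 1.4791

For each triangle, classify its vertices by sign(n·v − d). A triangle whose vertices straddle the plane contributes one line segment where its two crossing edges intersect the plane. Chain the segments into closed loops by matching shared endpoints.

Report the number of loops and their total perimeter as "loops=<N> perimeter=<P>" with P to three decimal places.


Straddling triangles (8 of 20):
  (v1,v5,v9) [--+] → (1.4791, 0.279284, 1.36602)–(1.4791, 1.18305, 0.462248)  len=1.2781
  (v7,v1,v8) [--+] → (1.4791, 1.18305, -0.462248)–(1.4791, 0.279284, -1.36602)  len=1.2781
  (v3,v9,v4) [-+-] → (1.4791, -1.18305, 0.462248)–(1.4791, -0.279284, 1.36602)  len=1.2781
  (v3,v6,v8) [--+] → (1.4791, -0.279284, -1.36602)–(1.4791, -1.18305, -0.462248)  len=1.2781
  (v3,v8,v9) [-++] → (1.4791, -1.18305, -0.462248)–(1.4791, -1.18305, 0.462248)  len=0.9245
  (v4,v9,v5) [-+-] → (1.4791, -0.279284, 1.36602)–(1.4791, 0.279284, 1.36602)  len=0.5586
  (v8,v6,v7) [+--] → (1.4791, -0.279284, -1.36602)–(1.4791, 0.279284, -1.36602)  len=0.5586
  (v9,v8,v1) [++-] → (1.4791, 1.18305, -0.462248)–(1.4791, 1.18305, 0.462248)  len=0.9245

Chained into 1 loop(s):
  loop 1: 8 segments, perimeter = 8.0786
Total perimeter = 8.079

loops=1 perimeter=8.079


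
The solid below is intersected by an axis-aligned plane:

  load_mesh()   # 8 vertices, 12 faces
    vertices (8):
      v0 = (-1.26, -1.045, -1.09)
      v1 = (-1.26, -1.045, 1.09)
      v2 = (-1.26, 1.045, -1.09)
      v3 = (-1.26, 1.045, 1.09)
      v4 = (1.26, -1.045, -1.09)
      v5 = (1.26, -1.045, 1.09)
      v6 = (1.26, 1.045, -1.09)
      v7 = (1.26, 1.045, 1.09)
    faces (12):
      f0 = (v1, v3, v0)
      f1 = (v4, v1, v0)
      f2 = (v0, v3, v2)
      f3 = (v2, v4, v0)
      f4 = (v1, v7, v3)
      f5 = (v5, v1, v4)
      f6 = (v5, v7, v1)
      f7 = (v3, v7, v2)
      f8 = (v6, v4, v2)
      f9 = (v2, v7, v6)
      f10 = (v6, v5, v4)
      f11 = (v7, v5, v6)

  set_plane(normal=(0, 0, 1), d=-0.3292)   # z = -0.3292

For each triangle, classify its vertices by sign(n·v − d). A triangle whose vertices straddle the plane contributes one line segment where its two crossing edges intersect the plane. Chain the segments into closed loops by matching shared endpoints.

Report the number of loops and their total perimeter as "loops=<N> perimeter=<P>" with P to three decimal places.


Straddling triangles (8 of 12):
  (v1,v3,v0) [++-] → (-1.26, -0.315609, -0.3292)–(-1.26, -1.045, -0.3292)  len=0.7294
  (v4,v1,v0) [-+-] → (0.380543, -1.045, -0.3292)–(-1.26, -1.045, -0.3292)  len=1.6405
  (v0,v3,v2) [-+-] → (-1.26, -0.315609, -0.3292)–(-1.26, 1.045, -0.3292)  len=1.3606
  (v5,v1,v4) [++-] → (0.380543, -1.045, -0.3292)–(1.26, -1.045, -0.3292)  len=0.8795
  (v3,v7,v2) [++-] → (-0.380543, 1.045, -0.3292)–(-1.26, 1.045, -0.3292)  len=0.8795
  (v2,v7,v6) [-+-] → (-0.380543, 1.045, -0.3292)–(1.26, 1.045, -0.3292)  len=1.6405
  (v6,v5,v4) [-+-] → (1.26, 0.315609, -0.3292)–(1.26, -1.045, -0.3292)  len=1.3606
  (v7,v5,v6) [++-] → (1.26, 0.315609, -0.3292)–(1.26, 1.045, -0.3292)  len=0.7294

Chained into 1 loop(s):
  loop 1: 8 segments, perimeter = 9.2200
Total perimeter = 9.220

loops=1 perimeter=9.220


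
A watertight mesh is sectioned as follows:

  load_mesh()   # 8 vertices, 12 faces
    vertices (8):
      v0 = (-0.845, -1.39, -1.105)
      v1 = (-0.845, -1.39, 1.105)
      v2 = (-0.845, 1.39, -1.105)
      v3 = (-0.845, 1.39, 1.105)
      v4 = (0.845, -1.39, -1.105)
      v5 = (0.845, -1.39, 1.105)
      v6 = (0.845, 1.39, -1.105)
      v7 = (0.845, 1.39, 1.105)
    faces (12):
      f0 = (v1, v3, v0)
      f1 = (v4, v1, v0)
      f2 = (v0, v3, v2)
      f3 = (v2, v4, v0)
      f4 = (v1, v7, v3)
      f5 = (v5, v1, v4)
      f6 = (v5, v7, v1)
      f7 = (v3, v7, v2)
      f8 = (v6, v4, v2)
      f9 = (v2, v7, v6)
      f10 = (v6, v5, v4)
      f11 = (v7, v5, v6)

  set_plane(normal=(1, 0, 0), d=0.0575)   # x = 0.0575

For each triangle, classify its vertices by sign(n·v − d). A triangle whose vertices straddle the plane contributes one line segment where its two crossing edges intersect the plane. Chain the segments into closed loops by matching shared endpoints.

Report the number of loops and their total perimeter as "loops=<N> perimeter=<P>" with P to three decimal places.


loops=1 perimeter=9.980

Straddling triangles (8 of 12):
  (v4,v1,v0) [+--] → (0.0575, -1.39, -0.0751923)–(0.0575, -1.39, -1.105)  len=1.0298
  (v2,v4,v0) [-+-] → (0.0575, -0.0945858, -1.105)–(0.0575, -1.39, -1.105)  len=1.2954
  (v1,v7,v3) [-+-] → (0.0575, 0.0945858, 1.105)–(0.0575, 1.39, 1.105)  len=1.2954
  (v5,v1,v4) [+-+] → (0.0575, -1.39, 1.105)–(0.0575, -1.39, -0.0751923)  len=1.1802
  (v5,v7,v1) [++-] → (0.0575, 0.0945858, 1.105)–(0.0575, -1.39, 1.105)  len=1.4846
  (v3,v7,v2) [-+-] → (0.0575, 1.39, 1.105)–(0.0575, 1.39, 0.0751923)  len=1.0298
  (v6,v4,v2) [++-] → (0.0575, -0.0945858, -1.105)–(0.0575, 1.39, -1.105)  len=1.4846
  (v2,v7,v6) [-++] → (0.0575, 1.39, 0.0751923)–(0.0575, 1.39, -1.105)  len=1.1802

Chained into 1 loop(s):
  loop 1: 8 segments, perimeter = 9.9800
Total perimeter = 9.980


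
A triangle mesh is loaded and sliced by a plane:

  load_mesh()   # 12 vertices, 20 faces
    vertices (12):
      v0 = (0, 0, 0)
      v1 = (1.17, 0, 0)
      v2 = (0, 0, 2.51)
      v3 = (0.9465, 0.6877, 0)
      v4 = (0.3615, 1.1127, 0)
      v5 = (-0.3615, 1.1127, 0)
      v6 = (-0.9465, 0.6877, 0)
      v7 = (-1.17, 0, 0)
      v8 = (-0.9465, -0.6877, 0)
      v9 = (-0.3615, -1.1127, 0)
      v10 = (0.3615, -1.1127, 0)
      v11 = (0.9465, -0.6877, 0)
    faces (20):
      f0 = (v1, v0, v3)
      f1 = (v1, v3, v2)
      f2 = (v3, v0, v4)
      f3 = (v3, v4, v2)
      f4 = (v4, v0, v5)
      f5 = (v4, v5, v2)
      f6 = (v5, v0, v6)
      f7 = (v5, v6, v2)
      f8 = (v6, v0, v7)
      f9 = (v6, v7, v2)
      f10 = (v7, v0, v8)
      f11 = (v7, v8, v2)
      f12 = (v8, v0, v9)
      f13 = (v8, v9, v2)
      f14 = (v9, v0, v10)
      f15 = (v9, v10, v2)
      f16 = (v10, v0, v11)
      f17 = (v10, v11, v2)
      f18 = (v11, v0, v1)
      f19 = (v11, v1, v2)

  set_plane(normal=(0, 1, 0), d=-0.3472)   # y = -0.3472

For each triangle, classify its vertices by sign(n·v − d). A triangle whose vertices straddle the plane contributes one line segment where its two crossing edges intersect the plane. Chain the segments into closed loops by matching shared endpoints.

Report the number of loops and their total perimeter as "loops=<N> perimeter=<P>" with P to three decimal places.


Straddling triangles (10 of 20):
  (v7,v0,v8) [++-] → (-0.477861, -0.3472, 0)–(-1.05716, -0.3472, 0)  len=0.5793
  (v7,v8,v2) [+-+] → (-1.05716, -0.3472, 0)–(-0.477861, -0.3472, 1.24277)  len=1.3712
  (v8,v0,v9) [-+-] → (-0.477861, -0.3472, 0)–(-0.1128, -0.3472, 0)  len=0.3651
  (v8,v9,v2) [--+] → (-0.1128, -0.3472, 1.7268)–(-0.477861, -0.3472, 1.24277)  len=0.6063
  (v9,v0,v10) [-+-] → (-0.1128, -0.3472, 0)–(0.1128, -0.3472, 0)  len=0.2256
  (v9,v10,v2) [--+] → (0.1128, -0.3472, 1.7268)–(-0.1128, -0.3472, 1.7268)  len=0.2256
  (v10,v0,v11) [-+-] → (0.1128, -0.3472, 0)–(0.477861, -0.3472, 0)  len=0.3651
  (v10,v11,v2) [--+] → (0.477861, -0.3472, 1.24277)–(0.1128, -0.3472, 1.7268)  len=0.6063
  (v11,v0,v1) [-++] → (0.477861, -0.3472, 0)–(1.05716, -0.3472, 0)  len=0.5793
  (v11,v1,v2) [-++] → (1.05716, -0.3472, 0)–(0.477861, -0.3472, 1.24277)  len=1.3712

Chained into 1 loop(s):
  loop 1: 10 segments, perimeter = 6.2948
Total perimeter = 6.295

loops=1 perimeter=6.295


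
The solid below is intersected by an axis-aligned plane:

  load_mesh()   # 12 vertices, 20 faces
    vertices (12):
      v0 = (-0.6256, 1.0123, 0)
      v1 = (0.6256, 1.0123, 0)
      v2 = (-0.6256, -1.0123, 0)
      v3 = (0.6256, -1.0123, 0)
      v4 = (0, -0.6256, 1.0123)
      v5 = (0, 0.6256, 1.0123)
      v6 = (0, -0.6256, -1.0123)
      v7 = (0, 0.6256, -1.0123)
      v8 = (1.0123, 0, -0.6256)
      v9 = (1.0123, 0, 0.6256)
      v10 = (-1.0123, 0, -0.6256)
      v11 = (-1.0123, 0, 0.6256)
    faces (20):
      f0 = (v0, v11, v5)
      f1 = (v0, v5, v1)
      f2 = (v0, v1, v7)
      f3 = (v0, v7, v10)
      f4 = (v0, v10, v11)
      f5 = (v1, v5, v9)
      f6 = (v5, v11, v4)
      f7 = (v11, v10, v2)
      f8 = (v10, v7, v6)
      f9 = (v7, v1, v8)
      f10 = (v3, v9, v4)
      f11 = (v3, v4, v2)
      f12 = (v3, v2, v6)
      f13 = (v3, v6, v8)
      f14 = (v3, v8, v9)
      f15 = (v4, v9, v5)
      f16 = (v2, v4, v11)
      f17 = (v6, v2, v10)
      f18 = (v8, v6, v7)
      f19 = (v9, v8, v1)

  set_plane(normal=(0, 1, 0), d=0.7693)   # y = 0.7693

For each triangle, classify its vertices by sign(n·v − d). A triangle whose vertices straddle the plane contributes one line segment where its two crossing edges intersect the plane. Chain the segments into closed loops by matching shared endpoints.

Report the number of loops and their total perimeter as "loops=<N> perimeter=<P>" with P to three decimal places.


loops=1 perimeter=4.280

Straddling triangles (8 of 20):
  (v0,v11,v5) [+--] → (-0.718426, 0.7693, 0.150174)–(-0.232477, 0.7693, 0.636123)  len=0.6872
  (v0,v5,v1) [+-+] → (-0.232477, 0.7693, 0.636123)–(0.232477, 0.7693, 0.636123)  len=0.4650
  (v0,v1,v7) [++-] → (0.232477, 0.7693, -0.636123)–(-0.232477, 0.7693, -0.636123)  len=0.4650
  (v0,v7,v10) [+--] → (-0.232477, 0.7693, -0.636123)–(-0.718426, 0.7693, -0.150174)  len=0.6872
  (v0,v10,v11) [+--] → (-0.718426, 0.7693, -0.150174)–(-0.718426, 0.7693, 0.150174)  len=0.3003
  (v1,v5,v9) [+--] → (0.232477, 0.7693, 0.636123)–(0.718426, 0.7693, 0.150174)  len=0.6872
  (v7,v1,v8) [-+-] → (0.232477, 0.7693, -0.636123)–(0.718426, 0.7693, -0.150174)  len=0.6872
  (v9,v8,v1) [--+] → (0.718426, 0.7693, -0.150174)–(0.718426, 0.7693, 0.150174)  len=0.3003

Chained into 1 loop(s):
  loop 1: 8 segments, perimeter = 4.2795
Total perimeter = 4.280


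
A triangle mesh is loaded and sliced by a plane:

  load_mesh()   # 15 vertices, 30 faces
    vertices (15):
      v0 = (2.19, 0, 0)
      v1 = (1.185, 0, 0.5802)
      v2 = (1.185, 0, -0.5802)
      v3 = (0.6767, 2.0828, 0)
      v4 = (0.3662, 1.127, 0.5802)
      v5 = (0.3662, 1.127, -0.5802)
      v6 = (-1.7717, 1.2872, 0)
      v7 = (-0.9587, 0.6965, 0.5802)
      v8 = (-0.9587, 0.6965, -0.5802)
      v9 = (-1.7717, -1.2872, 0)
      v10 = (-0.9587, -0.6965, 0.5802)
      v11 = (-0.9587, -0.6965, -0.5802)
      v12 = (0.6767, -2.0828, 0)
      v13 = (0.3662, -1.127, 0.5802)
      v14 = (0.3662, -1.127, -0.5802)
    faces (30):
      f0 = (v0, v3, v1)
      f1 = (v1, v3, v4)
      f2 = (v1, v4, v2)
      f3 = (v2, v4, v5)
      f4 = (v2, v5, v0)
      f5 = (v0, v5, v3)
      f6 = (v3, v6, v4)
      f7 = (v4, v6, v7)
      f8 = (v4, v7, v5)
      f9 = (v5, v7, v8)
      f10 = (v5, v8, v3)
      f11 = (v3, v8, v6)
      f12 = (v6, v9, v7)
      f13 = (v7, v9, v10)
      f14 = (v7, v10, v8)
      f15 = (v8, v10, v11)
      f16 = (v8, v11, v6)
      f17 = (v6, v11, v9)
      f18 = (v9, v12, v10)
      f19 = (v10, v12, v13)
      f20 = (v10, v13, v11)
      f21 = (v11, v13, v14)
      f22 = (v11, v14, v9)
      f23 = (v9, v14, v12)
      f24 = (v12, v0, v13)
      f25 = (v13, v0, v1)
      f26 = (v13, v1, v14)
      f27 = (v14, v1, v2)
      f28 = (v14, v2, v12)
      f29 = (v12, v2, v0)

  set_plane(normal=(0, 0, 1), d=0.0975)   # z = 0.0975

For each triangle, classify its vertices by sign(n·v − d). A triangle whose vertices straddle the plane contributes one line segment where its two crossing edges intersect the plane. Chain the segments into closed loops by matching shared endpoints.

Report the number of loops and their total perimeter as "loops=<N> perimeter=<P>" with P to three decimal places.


loops=2 perimeter=18.845

Straddling triangles (20 of 30):
  (v0,v3,v1) [--+] → (0.762118, 1.73279, 0.0975)–(2.02111, 0, 0.0975)  len=2.1419
  (v1,v3,v4) [+-+] → (0.762118, 1.73279, 0.0975)–(0.624522, 1.92218, 0.0975)  len=0.2341
  (v1,v4,v2) [++-] → (0.706802, 0.658194, 0.0975)–(1.185, 0, 0.0975)  len=0.8136
  (v2,v4,v5) [-+-] → (0.706802, 0.658194, 0.0975)–(0.3662, 1.127, 0.0975)  len=0.5795
  (v3,v6,v4) [--+] → (-1.41244, 1.26028, 0.0975)–(0.624522, 1.92218, 0.0975)  len=2.1418
  (v4,v6,v7) [+-+] → (-1.41244, 1.26028, 0.0975)–(-1.63508, 1.18794, 0.0975)  len=0.2341
  (v4,v7,v5) [++-] → (-0.407572, 0.875578, 0.0975)–(0.3662, 1.127, 0.0975)  len=0.8136
  (v5,v7,v8) [-+-] → (-0.407572, 0.875578, 0.0975)–(-0.9587, 0.6965, 0.0975)  len=0.5795
  (v6,v9,v7) [--+] → (-1.63508, -0.953848, 0.0975)–(-1.63508, 1.18794, 0.0975)  len=2.1418
  (v7,v9,v10) [+-+] → (-1.63508, -0.953848, 0.0975)–(-1.63508, -1.18794, 0.0975)  len=0.2341
  (v7,v10,v8) [++-] → (-0.9587, -0.117044, 0.0975)–(-0.9587, 0.6965, 0.0975)  len=0.8135
  (v8,v10,v11) [-+-] → (-0.9587, -0.117044, 0.0975)–(-0.9587, -0.6965, 0.0975)  len=0.5795
  (v9,v12,v10) [--+] → (0.401878, -1.84984, 0.0975)–(-1.63508, -1.18794, 0.0975)  len=2.1418
  (v10,v12,v13) [+-+] → (0.401878, -1.84984, 0.0975)–(0.624522, -1.92218, 0.0975)  len=0.2341
  (v10,v13,v11) [++-] → (-0.184928, -0.947922, 0.0975)–(-0.9587, -0.6965, 0.0975)  len=0.8136
  (v11,v13,v14) [-+-] → (-0.184928, -0.947922, 0.0975)–(0.3662, -1.127, 0.0975)  len=0.5795
  (v12,v0,v13) [--+] → (1.88352, -0.189387, 0.0975)–(0.624522, -1.92218, 0.0975)  len=2.1419
  (v13,v0,v1) [+-+] → (1.88352, -0.189387, 0.0975)–(2.02111, 0, 0.0975)  len=0.2341
  (v13,v1,v14) [++-] → (0.844398, -0.468806, 0.0975)–(0.3662, -1.127, 0.0975)  len=0.8136
  (v14,v1,v2) [-+-] → (0.844398, -0.468806, 0.0975)–(1.185, 0, 0.0975)  len=0.5795

Chained into 2 loop(s):
  loop 1: 10 segments, perimeter = 11.8796
  loop 2: 10 segments, perimeter = 6.9653
Total perimeter = 18.845


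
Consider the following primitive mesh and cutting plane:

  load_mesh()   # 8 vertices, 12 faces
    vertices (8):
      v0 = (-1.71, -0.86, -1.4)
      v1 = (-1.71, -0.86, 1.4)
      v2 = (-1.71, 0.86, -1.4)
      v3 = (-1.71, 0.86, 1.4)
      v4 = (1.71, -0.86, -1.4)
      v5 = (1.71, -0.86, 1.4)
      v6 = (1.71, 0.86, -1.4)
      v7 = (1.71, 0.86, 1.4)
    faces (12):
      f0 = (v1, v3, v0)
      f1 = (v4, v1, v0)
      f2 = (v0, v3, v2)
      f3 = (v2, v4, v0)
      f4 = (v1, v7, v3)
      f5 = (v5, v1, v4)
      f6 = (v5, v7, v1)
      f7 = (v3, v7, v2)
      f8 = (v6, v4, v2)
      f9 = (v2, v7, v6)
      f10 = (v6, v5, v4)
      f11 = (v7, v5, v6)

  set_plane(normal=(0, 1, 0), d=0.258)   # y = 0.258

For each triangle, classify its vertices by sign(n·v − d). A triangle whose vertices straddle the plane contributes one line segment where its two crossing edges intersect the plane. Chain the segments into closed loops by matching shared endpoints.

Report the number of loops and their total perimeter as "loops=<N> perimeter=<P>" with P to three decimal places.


Straddling triangles (8 of 12):
  (v1,v3,v0) [-+-] → (-1.71, 0.258, 1.4)–(-1.71, 0.258, 0.42)  len=0.9800
  (v0,v3,v2) [-++] → (-1.71, 0.258, 0.42)–(-1.71, 0.258, -1.4)  len=1.8200
  (v2,v4,v0) [+--] → (-0.513, 0.258, -1.4)–(-1.71, 0.258, -1.4)  len=1.1970
  (v1,v7,v3) [-++] → (0.513, 0.258, 1.4)–(-1.71, 0.258, 1.4)  len=2.2230
  (v5,v7,v1) [-+-] → (1.71, 0.258, 1.4)–(0.513, 0.258, 1.4)  len=1.1970
  (v6,v4,v2) [+-+] → (1.71, 0.258, -1.4)–(-0.513, 0.258, -1.4)  len=2.2230
  (v6,v5,v4) [+--] → (1.71, 0.258, -0.42)–(1.71, 0.258, -1.4)  len=0.9800
  (v7,v5,v6) [+-+] → (1.71, 0.258, 1.4)–(1.71, 0.258, -0.42)  len=1.8200

Chained into 1 loop(s):
  loop 1: 8 segments, perimeter = 12.4400
Total perimeter = 12.440

loops=1 perimeter=12.440


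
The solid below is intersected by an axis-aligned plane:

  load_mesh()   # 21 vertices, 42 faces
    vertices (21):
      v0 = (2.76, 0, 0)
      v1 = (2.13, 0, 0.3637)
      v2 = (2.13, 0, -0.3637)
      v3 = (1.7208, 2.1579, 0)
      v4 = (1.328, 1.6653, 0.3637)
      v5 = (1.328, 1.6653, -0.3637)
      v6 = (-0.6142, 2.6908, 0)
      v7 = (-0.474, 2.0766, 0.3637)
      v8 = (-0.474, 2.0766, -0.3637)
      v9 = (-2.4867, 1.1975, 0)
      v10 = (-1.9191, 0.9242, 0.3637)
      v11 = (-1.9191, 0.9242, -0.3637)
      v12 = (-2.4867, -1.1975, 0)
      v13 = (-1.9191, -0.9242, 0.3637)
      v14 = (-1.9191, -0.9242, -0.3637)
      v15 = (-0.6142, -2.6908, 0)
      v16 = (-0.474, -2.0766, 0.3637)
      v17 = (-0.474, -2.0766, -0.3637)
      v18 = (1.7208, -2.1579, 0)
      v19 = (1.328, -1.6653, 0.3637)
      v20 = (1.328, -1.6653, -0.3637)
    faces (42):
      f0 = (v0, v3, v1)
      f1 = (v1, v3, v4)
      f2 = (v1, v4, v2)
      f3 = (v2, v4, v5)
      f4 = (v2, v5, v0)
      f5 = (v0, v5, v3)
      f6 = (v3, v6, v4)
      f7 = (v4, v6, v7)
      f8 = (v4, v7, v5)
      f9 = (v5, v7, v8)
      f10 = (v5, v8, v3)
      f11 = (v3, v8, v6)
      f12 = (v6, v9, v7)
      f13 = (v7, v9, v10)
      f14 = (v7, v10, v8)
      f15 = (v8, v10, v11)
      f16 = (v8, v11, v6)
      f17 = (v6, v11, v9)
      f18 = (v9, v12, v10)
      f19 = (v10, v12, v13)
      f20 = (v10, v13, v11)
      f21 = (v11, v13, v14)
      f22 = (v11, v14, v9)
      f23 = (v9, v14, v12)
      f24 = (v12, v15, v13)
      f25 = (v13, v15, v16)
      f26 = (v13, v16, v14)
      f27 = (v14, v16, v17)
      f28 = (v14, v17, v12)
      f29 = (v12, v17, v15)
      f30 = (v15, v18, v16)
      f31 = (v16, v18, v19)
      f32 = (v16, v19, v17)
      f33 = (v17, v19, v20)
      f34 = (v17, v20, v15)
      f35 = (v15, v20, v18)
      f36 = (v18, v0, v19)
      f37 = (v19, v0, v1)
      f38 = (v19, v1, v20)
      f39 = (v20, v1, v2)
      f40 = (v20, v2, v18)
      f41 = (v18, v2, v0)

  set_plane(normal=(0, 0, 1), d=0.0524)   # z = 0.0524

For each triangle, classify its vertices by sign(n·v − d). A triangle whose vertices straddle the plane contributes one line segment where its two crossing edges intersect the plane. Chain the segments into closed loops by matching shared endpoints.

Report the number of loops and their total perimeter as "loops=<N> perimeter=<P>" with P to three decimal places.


Straddling triangles (28 of 42):
  (v0,v3,v1) [--+] → (1.77976, 1.847, 0.0524)–(2.66923, 0, 0.0524)  len=2.0500
  (v1,v3,v4) [+-+] → (1.77976, 1.847, 0.0524)–(1.66421, 2.08693, 0.0524)  len=0.2663
  (v1,v4,v2) [++-] → (1.67123, 0.952614, 0.0524)–(2.13, 0, 0.0524)  len=1.0573
  (v2,v4,v5) [-+-] → (1.67123, 0.952614, 0.0524)–(1.328, 1.6653, 0.0524)  len=0.7910
  (v3,v6,v4) [--+] → (-0.334378, 2.54305, 0.0524)–(1.66421, 2.08693, 0.0524)  len=2.0500
  (v4,v6,v7) [+-+] → (-0.334378, 2.54305, 0.0524)–(-0.594001, 2.60231, 0.0524)  len=0.2663
  (v4,v7,v5) [++-] → (0.297189, 1.90058, 0.0524)–(1.328, 1.6653, 0.0524)  len=1.0573
  (v5,v7,v8) [-+-] → (0.297189, 1.90058, 0.0524)–(-0.474, 2.0766, 0.0524)  len=0.7910
  (v6,v9,v7) [--+] → (-2.19672, 1.32416, 0.0524)–(-0.594001, 2.60231, 0.0524)  len=2.0500
  (v7,v9,v10) [+-+] → (-2.19672, 1.32416, 0.0524)–(-2.40492, 1.15812, 0.0524)  len=0.2663
  (v7,v10,v8) [++-] → (-1.30065, 1.41738, 0.0524)–(-0.474, 2.0766, 0.0524)  len=1.0573
  (v8,v10,v11) [-+-] → (-1.30065, 1.41738, 0.0524)–(-1.9191, 0.9242, 0.0524)  len=0.7910
  (v9,v12,v10) [--+] → (-2.40492, -0.891817, 0.0524)–(-2.40492, 1.15812, 0.0524)  len=2.0499
  (v10,v12,v13) [+-+] → (-2.40492, -0.891817, 0.0524)–(-2.40492, -1.15812, 0.0524)  len=0.2663
  (v10,v13,v11) [++-] → (-1.9191, -0.133154, 0.0524)–(-1.9191, 0.9242, 0.0524)  len=1.0574
  (v11,v13,v14) [-+-] → (-1.9191, -0.133154, 0.0524)–(-1.9191, -0.9242, 0.0524)  len=0.7910
  (v12,v15,v13) [--+] → (-0.802203, -2.43628, 0.0524)–(-2.40492, -1.15812, 0.0524)  len=2.0500
  (v13,v15,v16) [+-+] → (-0.802203, -2.43628, 0.0524)–(-0.594001, -2.60231, 0.0524)  len=0.2663
  (v13,v16,v14) [++-] → (-1.09245, -1.58342, 0.0524)–(-1.9191, -0.9242, 0.0524)  len=1.0573
  (v14,v16,v17) [-+-] → (-1.09245, -1.58342, 0.0524)–(-0.474, -2.0766, 0.0524)  len=0.7910
  (v15,v18,v16) [--+] → (1.40458, -2.14619, 0.0524)–(-0.594001, -2.60231, 0.0524)  len=2.0500
  (v16,v18,v19) [+-+] → (1.40458, -2.14619, 0.0524)–(1.66421, -2.08693, 0.0524)  len=0.2663
  (v16,v19,v17) [++-] → (0.556811, -1.84132, 0.0524)–(-0.474, -2.0766, 0.0524)  len=1.0573
  (v17,v19,v20) [-+-] → (0.556811, -1.84132, 0.0524)–(1.328, -1.6653, 0.0524)  len=0.7910
  (v18,v0,v19) [--+] → (2.55368, -0.239928, 0.0524)–(1.66421, -2.08693, 0.0524)  len=2.0500
  (v19,v0,v1) [+-+] → (2.55368, -0.239928, 0.0524)–(2.66923, 0, 0.0524)  len=0.2663
  (v19,v1,v20) [++-] → (1.78677, -0.712686, 0.0524)–(1.328, -1.6653, 0.0524)  len=1.0573
  (v20,v1,v2) [-+-] → (1.78677, -0.712686, 0.0524)–(2.13, 0, 0.0524)  len=0.7910

Chained into 2 loop(s):
  loop 1: 14 segments, perimeter = 16.2140
  loop 2: 14 segments, perimeter = 12.9385
Total perimeter = 29.152

loops=2 perimeter=29.152


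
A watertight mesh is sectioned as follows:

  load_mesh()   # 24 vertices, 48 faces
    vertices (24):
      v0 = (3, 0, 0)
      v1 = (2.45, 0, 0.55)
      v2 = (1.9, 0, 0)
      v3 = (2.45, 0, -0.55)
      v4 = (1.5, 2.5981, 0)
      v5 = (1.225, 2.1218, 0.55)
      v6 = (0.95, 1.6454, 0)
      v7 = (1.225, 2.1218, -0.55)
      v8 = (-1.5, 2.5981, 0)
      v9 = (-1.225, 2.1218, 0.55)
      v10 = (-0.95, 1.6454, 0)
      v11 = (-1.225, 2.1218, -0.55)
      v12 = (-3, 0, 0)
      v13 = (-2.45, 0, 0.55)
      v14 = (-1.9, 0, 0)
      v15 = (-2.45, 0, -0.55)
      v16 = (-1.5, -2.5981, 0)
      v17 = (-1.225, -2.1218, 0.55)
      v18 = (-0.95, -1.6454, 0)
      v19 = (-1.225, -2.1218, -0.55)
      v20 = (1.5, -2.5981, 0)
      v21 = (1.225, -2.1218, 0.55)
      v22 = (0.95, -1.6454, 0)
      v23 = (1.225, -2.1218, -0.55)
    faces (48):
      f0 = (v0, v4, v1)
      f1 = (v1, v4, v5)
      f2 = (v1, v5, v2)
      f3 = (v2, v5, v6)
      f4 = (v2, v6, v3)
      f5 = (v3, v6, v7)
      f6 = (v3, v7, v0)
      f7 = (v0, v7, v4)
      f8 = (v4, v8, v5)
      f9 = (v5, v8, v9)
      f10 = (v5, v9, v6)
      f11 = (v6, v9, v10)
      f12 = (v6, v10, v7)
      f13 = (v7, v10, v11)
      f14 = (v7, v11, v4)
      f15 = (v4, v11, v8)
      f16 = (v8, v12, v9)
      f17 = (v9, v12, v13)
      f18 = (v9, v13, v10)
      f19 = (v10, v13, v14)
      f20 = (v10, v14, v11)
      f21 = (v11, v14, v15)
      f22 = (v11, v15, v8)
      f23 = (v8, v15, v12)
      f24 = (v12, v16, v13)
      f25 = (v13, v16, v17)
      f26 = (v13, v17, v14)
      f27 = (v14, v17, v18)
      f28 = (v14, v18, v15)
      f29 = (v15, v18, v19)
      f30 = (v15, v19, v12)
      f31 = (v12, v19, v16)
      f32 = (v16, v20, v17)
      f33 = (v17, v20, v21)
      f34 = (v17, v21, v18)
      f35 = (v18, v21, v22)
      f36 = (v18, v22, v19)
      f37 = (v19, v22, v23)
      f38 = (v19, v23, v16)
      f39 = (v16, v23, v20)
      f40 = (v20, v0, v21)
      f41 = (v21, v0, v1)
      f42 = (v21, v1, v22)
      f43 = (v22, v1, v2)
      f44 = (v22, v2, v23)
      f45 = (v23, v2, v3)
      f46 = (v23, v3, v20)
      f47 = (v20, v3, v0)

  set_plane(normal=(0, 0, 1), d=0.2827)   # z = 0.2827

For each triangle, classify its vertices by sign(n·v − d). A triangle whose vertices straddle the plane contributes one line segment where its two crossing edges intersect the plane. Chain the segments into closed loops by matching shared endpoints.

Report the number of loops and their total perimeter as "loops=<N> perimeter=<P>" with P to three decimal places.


loops=2 perimeter=29.400

Straddling triangles (24 of 48):
  (v0,v4,v1) [--+] → (1.9883, 1.26268, 0.2827)–(2.7173, 0, 0.2827)  len=1.4580
  (v1,v4,v5) [+-+] → (1.9883, 1.26268, 0.2827)–(1.35865, 2.35328, 0.2827)  len=1.2593
  (v1,v5,v2) [++-] → (1.55305, 1.09061, 0.2827)–(2.1827, 0, 0.2827)  len=1.2593
  (v2,v5,v6) [-+-] → (1.55305, 1.09061, 0.2827)–(1.09135, 1.89027, 0.2827)  len=0.9234
  (v4,v8,v5) [--+] → (-0.09935, 2.35328, 0.2827)–(1.35865, 2.35328, 0.2827)  len=1.4580
  (v5,v8,v9) [+-+] → (-0.09935, 2.35328, 0.2827)–(-1.35865, 2.35328, 0.2827)  len=1.2593
  (v5,v9,v6) [++-] → (-0.16795, 1.89027, 0.2827)–(1.09135, 1.89027, 0.2827)  len=1.2593
  (v6,v9,v10) [-+-] → (-0.16795, 1.89027, 0.2827)–(-1.09135, 1.89027, 0.2827)  len=0.9234
  (v8,v12,v9) [--+] → (-2.08765, 1.09061, 0.2827)–(-1.35865, 2.35328, 0.2827)  len=1.4580
  (v9,v12,v13) [+-+] → (-2.08765, 1.09061, 0.2827)–(-2.7173, 0, 0.2827)  len=1.2593
  (v9,v13,v10) [++-] → (-1.721, 0.799664, 0.2827)–(-1.09135, 1.89027, 0.2827)  len=1.2593
  (v10,v13,v14) [-+-] → (-1.721, 0.799664, 0.2827)–(-2.1827, 0, 0.2827)  len=0.9234
  (v12,v16,v13) [--+] → (-1.9883, -1.26268, 0.2827)–(-2.7173, 0, 0.2827)  len=1.4580
  (v13,v16,v17) [+-+] → (-1.9883, -1.26268, 0.2827)–(-1.35865, -2.35328, 0.2827)  len=1.2593
  (v13,v17,v14) [++-] → (-1.55305, -1.09061, 0.2827)–(-2.1827, 0, 0.2827)  len=1.2593
  (v14,v17,v18) [-+-] → (-1.55305, -1.09061, 0.2827)–(-1.09135, -1.89027, 0.2827)  len=0.9234
  (v16,v20,v17) [--+] → (0.09935, -2.35328, 0.2827)–(-1.35865, -2.35328, 0.2827)  len=1.4580
  (v17,v20,v21) [+-+] → (0.09935, -2.35328, 0.2827)–(1.35865, -2.35328, 0.2827)  len=1.2593
  (v17,v21,v18) [++-] → (0.16795, -1.89027, 0.2827)–(-1.09135, -1.89027, 0.2827)  len=1.2593
  (v18,v21,v22) [-+-] → (0.16795, -1.89027, 0.2827)–(1.09135, -1.89027, 0.2827)  len=0.9234
  (v20,v0,v21) [--+] → (2.08765, -1.09061, 0.2827)–(1.35865, -2.35328, 0.2827)  len=1.4580
  (v21,v0,v1) [+-+] → (2.08765, -1.09061, 0.2827)–(2.7173, 0, 0.2827)  len=1.2593
  (v21,v1,v22) [++-] → (1.721, -0.799664, 0.2827)–(1.09135, -1.89027, 0.2827)  len=1.2593
  (v22,v1,v2) [-+-] → (1.721, -0.799664, 0.2827)–(2.1827, 0, 0.2827)  len=0.9234

Chained into 2 loop(s):
  loop 1: 12 segments, perimeter = 16.3039
  loop 2: 12 segments, perimeter = 13.0962
Total perimeter = 29.400


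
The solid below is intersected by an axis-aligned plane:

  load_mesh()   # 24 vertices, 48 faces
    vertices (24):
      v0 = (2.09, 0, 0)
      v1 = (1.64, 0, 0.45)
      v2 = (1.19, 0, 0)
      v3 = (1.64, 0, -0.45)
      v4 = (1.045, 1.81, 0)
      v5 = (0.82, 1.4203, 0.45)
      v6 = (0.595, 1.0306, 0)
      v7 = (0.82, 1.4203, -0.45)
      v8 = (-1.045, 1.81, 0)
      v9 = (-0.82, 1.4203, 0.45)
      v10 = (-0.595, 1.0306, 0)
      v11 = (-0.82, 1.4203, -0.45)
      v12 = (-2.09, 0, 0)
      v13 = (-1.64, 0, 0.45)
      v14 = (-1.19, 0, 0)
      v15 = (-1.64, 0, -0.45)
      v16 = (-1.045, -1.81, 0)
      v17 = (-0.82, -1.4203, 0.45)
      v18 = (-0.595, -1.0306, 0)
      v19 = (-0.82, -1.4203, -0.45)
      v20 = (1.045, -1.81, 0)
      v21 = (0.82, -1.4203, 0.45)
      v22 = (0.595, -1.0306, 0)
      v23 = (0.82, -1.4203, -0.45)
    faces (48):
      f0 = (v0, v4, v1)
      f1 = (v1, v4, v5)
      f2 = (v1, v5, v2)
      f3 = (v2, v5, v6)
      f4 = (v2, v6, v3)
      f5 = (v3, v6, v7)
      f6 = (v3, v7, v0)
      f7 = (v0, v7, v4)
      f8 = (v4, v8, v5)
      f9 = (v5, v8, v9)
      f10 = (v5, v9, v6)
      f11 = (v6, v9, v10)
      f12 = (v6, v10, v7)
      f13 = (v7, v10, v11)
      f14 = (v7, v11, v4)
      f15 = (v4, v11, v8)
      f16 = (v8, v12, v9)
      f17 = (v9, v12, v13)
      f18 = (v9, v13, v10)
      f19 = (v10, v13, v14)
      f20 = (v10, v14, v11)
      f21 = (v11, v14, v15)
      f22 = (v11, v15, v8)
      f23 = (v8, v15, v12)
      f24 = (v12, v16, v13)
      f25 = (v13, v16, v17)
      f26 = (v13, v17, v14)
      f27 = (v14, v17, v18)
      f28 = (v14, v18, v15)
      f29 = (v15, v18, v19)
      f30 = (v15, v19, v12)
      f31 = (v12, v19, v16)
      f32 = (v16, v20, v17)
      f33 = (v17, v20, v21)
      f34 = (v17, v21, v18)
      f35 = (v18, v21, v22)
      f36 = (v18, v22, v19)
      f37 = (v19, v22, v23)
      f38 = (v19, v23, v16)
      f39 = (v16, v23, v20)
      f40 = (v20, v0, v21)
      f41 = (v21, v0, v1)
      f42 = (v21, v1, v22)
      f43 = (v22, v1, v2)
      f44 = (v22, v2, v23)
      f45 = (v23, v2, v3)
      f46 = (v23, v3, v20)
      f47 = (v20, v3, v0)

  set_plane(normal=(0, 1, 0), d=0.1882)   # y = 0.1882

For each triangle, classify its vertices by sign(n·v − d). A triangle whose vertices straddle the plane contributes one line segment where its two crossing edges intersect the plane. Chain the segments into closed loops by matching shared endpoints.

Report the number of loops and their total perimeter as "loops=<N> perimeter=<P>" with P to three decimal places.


Straddling triangles (16 of 48):
  (v0,v4,v1) [-+-] → (1.98134, 0.1882, 0)–(1.57813, 0.1882, 0.40321)  len=0.5702
  (v1,v4,v5) [-++] → (1.57813, 0.1882, 0.40321)–(1.53134, 0.1882, 0.45)  len=0.0662
  (v1,v5,v2) [-+-] → (1.53134, 0.1882, 0.45)–(1.14097, 0.1882, 0.0596282)  len=0.5521
  (v2,v5,v6) [-++] → (1.14097, 0.1882, 0.0596282)–(1.08135, 0.1882, 0)  len=0.0843
  (v2,v6,v3) [-+-] → (1.08135, 0.1882, 0)–(1.44917, 0.1882, -0.367825)  len=0.5202
  (v3,v6,v7) [-++] → (1.44917, 0.1882, -0.367825)–(1.53134, 0.1882, -0.45)  len=0.1162
  (v3,v7,v0) [-+-] → (1.53134, 0.1882, -0.45)–(1.92172, 0.1882, -0.0596282)  len=0.5521
  (v0,v7,v4) [-++] → (1.92172, 0.1882, -0.0596282)–(1.98134, 0.1882, 0)  len=0.0843
  (v8,v12,v9) [+-+] → (-1.98134, 0.1882, 0)–(-1.92172, 0.1882, 0.0596282)  len=0.0843
  (v9,v12,v13) [+--] → (-1.92172, 0.1882, 0.0596282)–(-1.53134, 0.1882, 0.45)  len=0.5521
  (v9,v13,v10) [+-+] → (-1.53134, 0.1882, 0.45)–(-1.44917, 0.1882, 0.367825)  len=0.1162
  (v10,v13,v14) [+--] → (-1.44917, 0.1882, 0.367825)–(-1.08135, 0.1882, 0)  len=0.5202
  (v10,v14,v11) [+-+] → (-1.08135, 0.1882, 0)–(-1.14097, 0.1882, -0.0596282)  len=0.0843
  (v11,v14,v15) [+--] → (-1.14097, 0.1882, -0.0596282)–(-1.53134, 0.1882, -0.45)  len=0.5521
  (v11,v15,v8) [+-+] → (-1.53134, 0.1882, -0.45)–(-1.57813, 0.1882, -0.40321)  len=0.0662
  (v8,v15,v12) [+--] → (-1.57813, 0.1882, -0.40321)–(-1.98134, 0.1882, 0)  len=0.5702

Chained into 2 loop(s):
  loop 1: 8 segments, perimeter = 2.5456
  loop 2: 8 segments, perimeter = 2.5456
Total perimeter = 5.091

loops=2 perimeter=5.091


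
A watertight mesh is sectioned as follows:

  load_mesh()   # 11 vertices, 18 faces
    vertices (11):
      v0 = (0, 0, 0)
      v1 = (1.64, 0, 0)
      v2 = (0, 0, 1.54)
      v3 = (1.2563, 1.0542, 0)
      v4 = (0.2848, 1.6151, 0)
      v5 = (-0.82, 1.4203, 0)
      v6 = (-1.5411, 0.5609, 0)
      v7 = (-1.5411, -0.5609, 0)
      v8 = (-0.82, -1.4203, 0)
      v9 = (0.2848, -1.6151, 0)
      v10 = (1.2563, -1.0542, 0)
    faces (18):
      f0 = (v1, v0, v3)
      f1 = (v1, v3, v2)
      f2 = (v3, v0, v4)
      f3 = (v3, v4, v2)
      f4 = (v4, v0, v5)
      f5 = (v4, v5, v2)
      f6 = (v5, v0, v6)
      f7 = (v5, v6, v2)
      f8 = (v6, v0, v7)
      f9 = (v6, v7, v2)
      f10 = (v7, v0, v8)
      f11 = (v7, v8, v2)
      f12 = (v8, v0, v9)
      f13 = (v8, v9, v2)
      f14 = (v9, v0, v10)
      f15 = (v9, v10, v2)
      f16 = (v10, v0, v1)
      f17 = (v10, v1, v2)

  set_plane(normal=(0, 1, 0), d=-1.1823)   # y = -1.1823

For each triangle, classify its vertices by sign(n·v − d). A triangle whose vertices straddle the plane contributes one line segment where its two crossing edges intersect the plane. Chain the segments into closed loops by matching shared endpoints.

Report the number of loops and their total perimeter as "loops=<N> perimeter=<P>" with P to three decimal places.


Straddling triangles (6 of 18):
  (v7,v0,v8) [++-] → (-0.682592, -1.1823, 0)–(-1.0197, -1.1823, 0)  len=0.3371
  (v7,v8,v2) [+-+] → (-1.0197, -1.1823, 0)–(-0.682592, -1.1823, 0.258058)  len=0.4245
  (v8,v0,v9) [-+-] → (-0.682592, -1.1823, 0)–(0.208482, -1.1823, 0)  len=0.8911
  (v8,v9,v2) [--+] → (0.208482, -1.1823, 0.412675)–(-0.682592, -1.1823, 0.258058)  len=0.9044
  (v9,v0,v10) [-++] → (0.208482, -1.1823, 0)–(1.03443, -1.1823, 0)  len=0.8259
  (v9,v10,v2) [-++] → (1.03443, -1.1823, 0)–(0.208482, -1.1823, 0.412675)  len=0.9233

Chained into 1 loop(s):
  loop 1: 6 segments, perimeter = 4.3064
Total perimeter = 4.306

loops=1 perimeter=4.306


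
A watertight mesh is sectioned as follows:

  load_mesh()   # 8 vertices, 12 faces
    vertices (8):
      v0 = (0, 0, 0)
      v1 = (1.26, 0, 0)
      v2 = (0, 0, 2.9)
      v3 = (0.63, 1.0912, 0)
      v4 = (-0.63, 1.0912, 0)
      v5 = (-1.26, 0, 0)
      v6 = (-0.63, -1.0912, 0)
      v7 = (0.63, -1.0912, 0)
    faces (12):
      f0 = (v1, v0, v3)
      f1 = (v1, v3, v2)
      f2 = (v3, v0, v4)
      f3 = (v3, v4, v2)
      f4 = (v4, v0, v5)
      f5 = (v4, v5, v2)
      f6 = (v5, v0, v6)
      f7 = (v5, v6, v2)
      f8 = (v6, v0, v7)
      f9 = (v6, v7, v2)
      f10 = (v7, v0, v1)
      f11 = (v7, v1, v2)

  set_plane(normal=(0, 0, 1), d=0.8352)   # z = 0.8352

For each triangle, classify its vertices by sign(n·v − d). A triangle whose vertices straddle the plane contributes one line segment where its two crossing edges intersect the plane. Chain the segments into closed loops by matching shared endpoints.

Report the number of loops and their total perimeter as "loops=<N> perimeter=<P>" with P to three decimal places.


loops=1 perimeter=5.383

Straddling triangles (6 of 12):
  (v1,v3,v2) [--+] → (0.44856, 0.776934, 0.8352)–(0.89712, 0, 0.8352)  len=0.8971
  (v3,v4,v2) [--+] → (-0.44856, 0.776934, 0.8352)–(0.44856, 0.776934, 0.8352)  len=0.8971
  (v4,v5,v2) [--+] → (-0.89712, 0, 0.8352)–(-0.44856, 0.776934, 0.8352)  len=0.8971
  (v5,v6,v2) [--+] → (-0.44856, -0.776934, 0.8352)–(-0.89712, 0, 0.8352)  len=0.8971
  (v6,v7,v2) [--+] → (0.44856, -0.776934, 0.8352)–(-0.44856, -0.776934, 0.8352)  len=0.8971
  (v7,v1,v2) [--+] → (0.89712, 0, 0.8352)–(0.44856, -0.776934, 0.8352)  len=0.8971

Chained into 1 loop(s):
  loop 1: 6 segments, perimeter = 5.3827
Total perimeter = 5.383


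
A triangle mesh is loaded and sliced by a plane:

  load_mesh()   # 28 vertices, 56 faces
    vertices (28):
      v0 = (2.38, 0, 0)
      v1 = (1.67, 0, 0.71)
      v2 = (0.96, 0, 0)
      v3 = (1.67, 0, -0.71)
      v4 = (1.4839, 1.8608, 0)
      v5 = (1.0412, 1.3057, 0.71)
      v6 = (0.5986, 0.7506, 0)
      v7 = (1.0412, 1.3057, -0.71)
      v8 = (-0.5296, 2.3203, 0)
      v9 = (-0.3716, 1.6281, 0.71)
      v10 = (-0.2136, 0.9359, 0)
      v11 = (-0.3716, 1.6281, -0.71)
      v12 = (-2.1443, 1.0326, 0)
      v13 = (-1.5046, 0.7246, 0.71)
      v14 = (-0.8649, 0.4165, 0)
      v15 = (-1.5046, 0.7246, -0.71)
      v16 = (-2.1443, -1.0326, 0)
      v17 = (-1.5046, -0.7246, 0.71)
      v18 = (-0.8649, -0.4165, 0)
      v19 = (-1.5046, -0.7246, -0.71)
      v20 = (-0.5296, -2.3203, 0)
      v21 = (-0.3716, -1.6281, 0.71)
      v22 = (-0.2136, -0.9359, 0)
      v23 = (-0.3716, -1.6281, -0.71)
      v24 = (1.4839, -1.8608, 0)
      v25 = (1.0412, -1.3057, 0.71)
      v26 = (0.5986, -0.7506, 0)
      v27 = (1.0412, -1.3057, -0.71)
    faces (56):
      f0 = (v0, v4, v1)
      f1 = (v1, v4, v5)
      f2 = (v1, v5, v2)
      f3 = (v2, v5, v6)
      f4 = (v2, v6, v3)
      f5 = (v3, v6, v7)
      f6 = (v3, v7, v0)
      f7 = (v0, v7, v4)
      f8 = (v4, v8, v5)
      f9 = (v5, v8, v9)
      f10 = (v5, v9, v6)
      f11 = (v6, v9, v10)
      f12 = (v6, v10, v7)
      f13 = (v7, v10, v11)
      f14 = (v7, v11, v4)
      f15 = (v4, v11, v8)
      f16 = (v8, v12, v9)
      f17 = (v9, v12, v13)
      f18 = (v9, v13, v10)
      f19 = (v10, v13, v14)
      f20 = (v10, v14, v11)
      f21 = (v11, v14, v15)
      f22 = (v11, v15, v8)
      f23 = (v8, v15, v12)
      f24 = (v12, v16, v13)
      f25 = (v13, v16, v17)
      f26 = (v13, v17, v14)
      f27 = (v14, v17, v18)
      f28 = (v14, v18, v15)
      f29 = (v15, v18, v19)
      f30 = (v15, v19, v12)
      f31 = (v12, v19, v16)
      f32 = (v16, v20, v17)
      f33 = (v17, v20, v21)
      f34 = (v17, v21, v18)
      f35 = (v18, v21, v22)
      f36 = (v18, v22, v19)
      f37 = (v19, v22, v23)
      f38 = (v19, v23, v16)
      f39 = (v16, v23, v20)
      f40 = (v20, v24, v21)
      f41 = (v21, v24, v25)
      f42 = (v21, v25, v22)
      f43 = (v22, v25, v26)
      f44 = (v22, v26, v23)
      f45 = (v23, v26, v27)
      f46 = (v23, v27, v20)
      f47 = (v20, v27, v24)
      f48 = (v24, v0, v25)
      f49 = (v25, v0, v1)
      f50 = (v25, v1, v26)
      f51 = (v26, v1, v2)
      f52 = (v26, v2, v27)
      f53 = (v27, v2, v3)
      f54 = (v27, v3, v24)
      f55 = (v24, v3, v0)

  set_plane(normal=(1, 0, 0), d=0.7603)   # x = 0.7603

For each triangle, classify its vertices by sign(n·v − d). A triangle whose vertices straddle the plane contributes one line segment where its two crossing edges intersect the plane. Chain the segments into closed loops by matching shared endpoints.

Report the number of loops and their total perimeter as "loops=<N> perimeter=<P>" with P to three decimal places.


loops=2 perimeter=8.713

Straddling triangles (20 of 56):
  (v2,v5,v6) [++-] → (0.7603, 0.953401, 0.259392)–(0.7603, 0.414762, 0)  len=0.5978
  (v2,v6,v3) [+-+] → (0.7603, 0.414762, 0)–(0.7603, 0.637316, -0.107156)  len=0.2470
  (v3,v6,v7) [+-+] → (0.7603, 0.637316, -0.107156)–(0.7603, 0.953401, -0.259392)  len=0.3508
  (v4,v8,v5) [+-+] → (0.7603, 2.02593, 0)–(0.7603, 1.48714, 0.583033)  len=0.7939
  (v5,v8,v9) [+--] → (0.7603, 1.48714, 0.583033)–(0.7603, 1.3698, 0.71)  len=0.1729
  (v5,v9,v6) [+--] → (0.7603, 1.3698, 0.71)–(0.7603, 0.953401, 0.259392)  len=0.6135
  (v6,v10,v7) [--+] → (0.7603, 1.22292, -0.551059)–(0.7603, 0.953401, -0.259392)  len=0.3971
  (v7,v10,v11) [+--] → (0.7603, 1.22292, -0.551059)–(0.7603, 1.3698, -0.71)  len=0.2164
  (v7,v11,v4) [+-+] → (0.7603, 1.3698, -0.71)–(0.7603, 1.77005, -0.276883)  len=0.5897
  (v4,v11,v8) [+--] → (0.7603, 1.77005, -0.276883)–(0.7603, 2.02593, 0)  len=0.3770
  (v20,v24,v21) [-+-] → (0.7603, -2.02593, 0)–(0.7603, -1.77005, 0.276883)  len=0.3770
  (v21,v24,v25) [-++] → (0.7603, -1.77005, 0.276883)–(0.7603, -1.3698, 0.71)  len=0.5897
  (v21,v25,v22) [-+-] → (0.7603, -1.3698, 0.71)–(0.7603, -1.22292, 0.551059)  len=0.2164
  (v22,v25,v26) [-+-] → (0.7603, -1.22292, 0.551059)–(0.7603, -0.953401, 0.259392)  len=0.3971
  (v23,v26,v27) [--+] → (0.7603, -0.953401, -0.259392)–(0.7603, -1.3698, -0.71)  len=0.6135
  (v23,v27,v20) [-+-] → (0.7603, -1.3698, -0.71)–(0.7603, -1.48714, -0.583033)  len=0.1729
  (v20,v27,v24) [-++] → (0.7603, -1.48714, -0.583033)–(0.7603, -2.02593, 0)  len=0.7939
  (v25,v1,v26) [++-] → (0.7603, -0.637316, 0.107156)–(0.7603, -0.953401, 0.259392)  len=0.3508
  (v26,v1,v2) [-++] → (0.7603, -0.637316, 0.107156)–(0.7603, -0.414762, 0)  len=0.2470
  (v26,v2,v27) [-++] → (0.7603, -0.414762, 0)–(0.7603, -0.953401, -0.259392)  len=0.5978

Chained into 2 loop(s):
  loop 1: 10 segments, perimeter = 4.3563
  loop 2: 10 segments, perimeter = 4.3563
Total perimeter = 8.713
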